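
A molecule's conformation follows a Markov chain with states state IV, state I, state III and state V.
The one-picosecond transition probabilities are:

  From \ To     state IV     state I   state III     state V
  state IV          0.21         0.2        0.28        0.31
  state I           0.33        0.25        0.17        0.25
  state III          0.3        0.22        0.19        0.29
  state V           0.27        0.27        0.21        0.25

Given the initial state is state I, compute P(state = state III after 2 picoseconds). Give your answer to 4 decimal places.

0.2197

Propagate the distribution vector 2 picoseconds from state I.
After 0 picoseconds: (0.0000, 1.0000, 0.0000, 0.0000)
After 1 picosecond: (0.3300, 0.2500, 0.1700, 0.2500)
After 2 picoseconds: (0.2703, 0.2334, 0.2197, 0.2766)
P(in state III after 2 picoseconds) = 0.2197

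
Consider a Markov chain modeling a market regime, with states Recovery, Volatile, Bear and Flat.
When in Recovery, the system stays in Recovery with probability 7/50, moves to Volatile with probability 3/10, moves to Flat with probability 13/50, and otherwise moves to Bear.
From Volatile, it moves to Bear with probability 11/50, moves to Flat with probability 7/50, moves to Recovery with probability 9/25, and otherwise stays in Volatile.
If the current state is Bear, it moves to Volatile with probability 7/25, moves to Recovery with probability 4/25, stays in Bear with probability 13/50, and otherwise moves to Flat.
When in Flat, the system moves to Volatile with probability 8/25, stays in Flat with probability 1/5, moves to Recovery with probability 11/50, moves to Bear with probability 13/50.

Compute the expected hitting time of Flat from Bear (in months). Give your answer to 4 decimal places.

Let t(s) be the expected number of months to first reach Flat from state s, with t(Flat) = 0. Conditioning on the first month:
t(Recovery) = 1 + 0.14·t(Recovery) + 0.3·t(Volatile) + 0.3·t(Bear)
t(Volatile) = 1 + 0.36·t(Recovery) + 0.28·t(Volatile) + 0.22·t(Bear)
t(Bear) = 1 + 0.16·t(Recovery) + 0.28·t(Volatile) + 0.26·t(Bear)
Solving: t(Recovery) = 4.2376, t(Volatile) = 4.7497, t(Bear) = 4.0648.
Expected months from Bear to Flat: 4.0648.

4.0648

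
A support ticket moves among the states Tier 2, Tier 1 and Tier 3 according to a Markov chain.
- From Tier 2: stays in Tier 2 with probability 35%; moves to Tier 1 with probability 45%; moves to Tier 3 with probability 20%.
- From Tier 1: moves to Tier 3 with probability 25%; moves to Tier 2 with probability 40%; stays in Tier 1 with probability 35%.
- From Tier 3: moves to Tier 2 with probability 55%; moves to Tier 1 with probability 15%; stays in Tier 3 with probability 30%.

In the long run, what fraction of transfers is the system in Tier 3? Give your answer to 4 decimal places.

Let the stationary distribution be π with π = πP and π_1 + π_2 + π_3 = 1.
π_1 = 0.35·π_1 + 0.4·π_2 + 0.55·π_3
π_2 = 0.45·π_1 + 0.35·π_2 + 0.15·π_3
Solving with the normalization constraint gives π = (0.4154, 0.3433, 0.2413).
So the stationary probability of Tier 3 is 0.2413.

0.2413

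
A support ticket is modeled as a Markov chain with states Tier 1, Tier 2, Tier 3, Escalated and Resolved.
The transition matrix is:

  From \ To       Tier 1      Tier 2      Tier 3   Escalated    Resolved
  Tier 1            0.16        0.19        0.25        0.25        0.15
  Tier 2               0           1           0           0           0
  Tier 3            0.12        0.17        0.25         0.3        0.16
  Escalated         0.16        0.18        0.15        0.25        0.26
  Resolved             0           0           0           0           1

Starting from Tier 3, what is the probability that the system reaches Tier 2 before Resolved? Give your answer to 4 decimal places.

Let h(s) be the probability of absorption at Tier 2 starting from transient state s. Then h(Tier 2) = 1 and h(Resolved) = 0. By first-step analysis:
h(Tier 1) = 0.16·h(Tier 1) + 0.19·1 + 0.25·h(Tier 3) + 0.25·h(Escalated) + 0.15·0
h(Tier 3) = 0.12·h(Tier 1) + 0.17·1 + 0.25·h(Tier 3) + 0.3·h(Escalated) + 0.16·0
h(Escalated) = 0.16·h(Tier 1) + 0.18·1 + 0.15·h(Tier 3) + 0.25·h(Escalated) + 0.26·0
Solving: h(Tier 1) = 0.5027, h(Tier 3) = 0.4848, h(Escalated) = 0.4442.
Starting from Tier 3, the probability is 0.4848.

0.4848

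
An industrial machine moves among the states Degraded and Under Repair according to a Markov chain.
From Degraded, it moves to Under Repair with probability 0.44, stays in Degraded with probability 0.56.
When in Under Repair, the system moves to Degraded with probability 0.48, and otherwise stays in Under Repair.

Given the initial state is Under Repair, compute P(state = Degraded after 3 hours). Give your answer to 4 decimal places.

0.5215

Propagate the distribution vector 3 hours from Under Repair.
After 0 hours: (0.0000, 1.0000)
After 1 hour: (0.4800, 0.5200)
After 2 hours: (0.5184, 0.4816)
After 3 hours: (0.5215, 0.4785)
P(in Degraded after 3 hours) = 0.5215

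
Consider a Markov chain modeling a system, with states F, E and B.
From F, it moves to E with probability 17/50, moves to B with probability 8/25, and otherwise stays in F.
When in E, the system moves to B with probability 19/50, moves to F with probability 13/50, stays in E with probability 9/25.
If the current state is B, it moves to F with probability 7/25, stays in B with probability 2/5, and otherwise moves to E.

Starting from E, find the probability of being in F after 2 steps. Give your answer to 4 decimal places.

0.2884

Sum over the intermediate state after 1 step:
P = P(E→F)·P(F→F) + P(E→E)·P(E→F) + P(E→B)·P(B→F)
  = 0.26×0.34 + 0.36×0.26 + 0.38×0.28
  = 0.0884 + 0.0936 + 0.1064 = 0.2884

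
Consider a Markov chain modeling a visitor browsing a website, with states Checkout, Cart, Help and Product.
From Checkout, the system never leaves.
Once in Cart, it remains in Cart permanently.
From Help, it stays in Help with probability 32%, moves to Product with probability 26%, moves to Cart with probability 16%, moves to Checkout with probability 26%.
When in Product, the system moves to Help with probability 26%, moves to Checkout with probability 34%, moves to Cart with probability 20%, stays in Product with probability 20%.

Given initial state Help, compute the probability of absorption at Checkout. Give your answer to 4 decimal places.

Let h(s) be the probability of absorption at Checkout starting from transient state s. Then h(Checkout) = 1 and h(Cart) = 0. By first-step analysis:
h(Help) = 0.26·1 + 0.16·0 + 0.32·h(Help) + 0.26·h(Product)
h(Product) = 0.34·1 + 0.2·0 + 0.26·h(Help) + 0.2·h(Product)
Solving: h(Help) = 0.6222, h(Product) = 0.6272.
Starting from Help, the probability is 0.6222.

0.6222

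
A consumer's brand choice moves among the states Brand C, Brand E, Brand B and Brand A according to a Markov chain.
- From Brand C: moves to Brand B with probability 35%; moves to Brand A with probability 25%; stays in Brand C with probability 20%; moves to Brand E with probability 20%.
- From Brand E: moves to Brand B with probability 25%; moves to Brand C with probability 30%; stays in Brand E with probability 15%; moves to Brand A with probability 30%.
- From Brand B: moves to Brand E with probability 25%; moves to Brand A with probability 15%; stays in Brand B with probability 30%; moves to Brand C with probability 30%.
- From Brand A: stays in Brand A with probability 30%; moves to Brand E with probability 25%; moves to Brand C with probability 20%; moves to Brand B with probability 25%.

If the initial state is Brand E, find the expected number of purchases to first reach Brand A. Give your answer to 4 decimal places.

Let t(s) be the expected number of purchases to first reach Brand A from state s, with t(Brand A) = 0. Conditioning on the first purchase:
t(Brand C) = 1 + 0.2·t(Brand C) + 0.2·t(Brand E) + 0.35·t(Brand B)
t(Brand E) = 1 + 0.3·t(Brand C) + 0.15·t(Brand E) + 0.25·t(Brand B)
t(Brand B) = 1 + 0.3·t(Brand C) + 0.25·t(Brand E) + 0.3·t(Brand B)
Solving: t(Brand C) = 4.3688, t(Brand E) = 4.1223, t(Brand B) = 4.7732.
Expected purchases from Brand E to Brand A: 4.1223.

4.1223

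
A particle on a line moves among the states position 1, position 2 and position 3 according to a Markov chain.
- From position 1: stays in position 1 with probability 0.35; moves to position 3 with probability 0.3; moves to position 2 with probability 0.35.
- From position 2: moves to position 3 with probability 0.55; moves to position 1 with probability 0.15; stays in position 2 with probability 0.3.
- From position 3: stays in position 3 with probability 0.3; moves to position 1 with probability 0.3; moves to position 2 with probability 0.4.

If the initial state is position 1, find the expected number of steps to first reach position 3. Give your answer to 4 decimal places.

2.6087

Let t(s) be the expected number of steps to first reach position 3 from state s, with t(position 3) = 0. Conditioning on the first step:
t(position 1) = 1 + 0.35·t(position 1) + 0.35·t(position 2)
t(position 2) = 1 + 0.15·t(position 1) + 0.3·t(position 2)
Solving: t(position 1) = 2.6087, t(position 2) = 1.9876.
Expected steps from position 1 to position 3: 2.6087.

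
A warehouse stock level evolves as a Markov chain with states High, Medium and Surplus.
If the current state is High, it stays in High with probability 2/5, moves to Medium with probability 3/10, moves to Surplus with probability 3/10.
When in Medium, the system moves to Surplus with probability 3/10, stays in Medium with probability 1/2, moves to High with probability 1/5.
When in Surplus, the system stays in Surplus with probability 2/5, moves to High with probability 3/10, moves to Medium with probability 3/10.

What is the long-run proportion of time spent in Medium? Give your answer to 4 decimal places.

Let the stationary distribution be π with π = πP and π_1 + π_2 + π_3 = 1.
π_1 = 0.4·π_1 + 0.2·π_2 + 0.3·π_3
π_2 = 0.3·π_1 + 0.5·π_2 + 0.3·π_3
Solving with the normalization constraint gives π = (0.2917, 0.3750, 0.3333).
So the stationary probability of Medium is 0.3750.

0.3750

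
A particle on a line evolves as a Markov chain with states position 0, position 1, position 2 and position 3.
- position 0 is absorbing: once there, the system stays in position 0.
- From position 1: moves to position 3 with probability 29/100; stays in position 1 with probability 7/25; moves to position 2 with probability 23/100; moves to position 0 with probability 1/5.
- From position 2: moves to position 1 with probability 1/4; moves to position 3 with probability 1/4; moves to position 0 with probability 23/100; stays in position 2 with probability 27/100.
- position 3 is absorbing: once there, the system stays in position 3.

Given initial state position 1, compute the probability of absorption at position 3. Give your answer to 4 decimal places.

Let h(s) be the probability of absorption at position 3 starting from transient state s. Then h(position 3) = 1 and h(position 0) = 0. By first-step analysis:
h(position 1) = 0.2·0 + 0.28·h(position 1) + 0.23·h(position 2) + 0.29·1
h(position 2) = 0.23·0 + 0.25·h(position 1) + 0.27·h(position 2) + 0.25·1
Solving: h(position 1) = 0.5751, h(position 2) = 0.5394.
Starting from position 1, the probability is 0.5751.

0.5751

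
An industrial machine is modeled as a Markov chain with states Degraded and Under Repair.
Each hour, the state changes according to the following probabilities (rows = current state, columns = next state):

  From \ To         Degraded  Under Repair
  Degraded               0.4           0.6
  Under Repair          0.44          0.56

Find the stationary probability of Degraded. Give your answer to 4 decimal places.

0.4231

Let the stationary distribution be π with π = πP and π_1 + π_2 = 1.
π_1 = 0.4·π_1 + 0.44·π_2
Solving with the normalization constraint gives π = (0.4231, 0.5769).
So the stationary probability of Degraded is 0.4231.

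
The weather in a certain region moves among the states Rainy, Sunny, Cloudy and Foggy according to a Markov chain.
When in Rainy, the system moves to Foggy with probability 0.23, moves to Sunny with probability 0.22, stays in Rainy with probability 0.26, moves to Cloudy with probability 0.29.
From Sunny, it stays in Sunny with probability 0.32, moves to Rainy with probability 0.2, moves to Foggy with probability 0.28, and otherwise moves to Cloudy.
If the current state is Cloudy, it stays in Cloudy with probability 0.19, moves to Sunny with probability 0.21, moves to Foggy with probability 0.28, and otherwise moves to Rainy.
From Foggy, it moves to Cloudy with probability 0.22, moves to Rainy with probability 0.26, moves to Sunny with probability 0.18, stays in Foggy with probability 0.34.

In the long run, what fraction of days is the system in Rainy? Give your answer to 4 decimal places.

0.2598

Let the stationary distribution be π with π = πP and π_1 + π_2 + π_3 + π_4 = 1.
π_1 = 0.26·π_1 + 0.2·π_2 + 0.32·π_3 + 0.26·π_4
π_2 = 0.22·π_1 + 0.32·π_2 + 0.21·π_3 + 0.18·π_4
π_3 = 0.29·π_1 + 0.2·π_2 + 0.19·π_3 + 0.22·π_4
Solving with the normalization constraint gives π = (0.2598, 0.2293, 0.2268, 0.2841).
So the stationary probability of Rainy is 0.2598.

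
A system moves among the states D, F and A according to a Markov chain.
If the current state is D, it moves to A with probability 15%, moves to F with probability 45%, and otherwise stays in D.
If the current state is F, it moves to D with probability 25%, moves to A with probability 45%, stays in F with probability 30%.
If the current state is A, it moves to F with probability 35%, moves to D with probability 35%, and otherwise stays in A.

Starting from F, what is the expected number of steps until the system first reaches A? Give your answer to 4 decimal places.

2.7642

Let t(s) be the expected number of steps to first reach A from state s, with t(A) = 0. Conditioning on the first step:
t(D) = 1 + 0.4·t(D) + 0.45·t(F)
t(F) = 1 + 0.25·t(D) + 0.3·t(F)
Solving: t(D) = 3.7398, t(F) = 2.7642.
Expected steps from F to A: 2.7642.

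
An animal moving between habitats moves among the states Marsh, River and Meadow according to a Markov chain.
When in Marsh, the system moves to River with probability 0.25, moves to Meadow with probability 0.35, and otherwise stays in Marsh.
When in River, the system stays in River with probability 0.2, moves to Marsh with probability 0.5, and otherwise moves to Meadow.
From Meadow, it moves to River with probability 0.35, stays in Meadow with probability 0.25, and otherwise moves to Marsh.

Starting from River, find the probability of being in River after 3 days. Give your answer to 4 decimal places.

0.2675

Propagate the distribution vector 3 days from River.
After 0 days: (0.0000, 1.0000, 0.0000)
After 1 day: (0.5000, 0.2000, 0.3000)
After 2 days: (0.4200, 0.2700, 0.3100)
After 3 days: (0.4270, 0.2675, 0.3055)
P(in River after 3 days) = 0.2675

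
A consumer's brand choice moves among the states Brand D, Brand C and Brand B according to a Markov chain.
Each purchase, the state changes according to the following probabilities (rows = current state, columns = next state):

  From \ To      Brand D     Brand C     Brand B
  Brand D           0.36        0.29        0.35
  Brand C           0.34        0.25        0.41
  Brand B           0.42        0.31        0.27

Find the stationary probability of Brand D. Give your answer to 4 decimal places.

Let the stationary distribution be π with π = πP and π_1 + π_2 + π_3 = 1.
π_1 = 0.36·π_1 + 0.34·π_2 + 0.42·π_3
π_2 = 0.29·π_1 + 0.25·π_2 + 0.31·π_3
Solving with the normalization constraint gives π = (0.3747, 0.2854, 0.3399).
So the stationary probability of Brand D is 0.3747.

0.3747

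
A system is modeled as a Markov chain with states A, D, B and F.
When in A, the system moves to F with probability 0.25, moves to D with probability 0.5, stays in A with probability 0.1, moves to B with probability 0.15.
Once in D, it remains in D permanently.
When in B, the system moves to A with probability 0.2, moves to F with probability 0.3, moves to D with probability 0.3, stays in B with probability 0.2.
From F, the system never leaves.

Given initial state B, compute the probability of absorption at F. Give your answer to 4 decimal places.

0.4638

Let h(s) be the probability of absorption at F starting from transient state s. Then h(F) = 1 and h(D) = 0. By first-step analysis:
h(A) = 0.1·h(A) + 0.5·0 + 0.15·h(B) + 0.25·1
h(B) = 0.2·h(A) + 0.3·0 + 0.2·h(B) + 0.3·1
Solving: h(A) = 0.3551, h(B) = 0.4638.
Starting from B, the probability is 0.4638.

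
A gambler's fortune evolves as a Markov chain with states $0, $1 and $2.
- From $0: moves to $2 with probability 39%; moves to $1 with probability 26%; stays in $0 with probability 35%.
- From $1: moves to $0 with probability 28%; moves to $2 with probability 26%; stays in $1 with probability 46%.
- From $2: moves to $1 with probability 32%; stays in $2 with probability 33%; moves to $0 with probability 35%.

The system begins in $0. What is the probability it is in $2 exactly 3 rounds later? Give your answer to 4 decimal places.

0.3264

Propagate the distribution vector 3 rounds from $0.
After 0 rounds: (1.0000, 0.0000, 0.0000)
After 1 round: (0.3500, 0.2600, 0.3900)
After 2 rounds: (0.3318, 0.3354, 0.3328)
After 3 rounds: (0.3265, 0.3470, 0.3264)
P(in $2 after 3 rounds) = 0.3264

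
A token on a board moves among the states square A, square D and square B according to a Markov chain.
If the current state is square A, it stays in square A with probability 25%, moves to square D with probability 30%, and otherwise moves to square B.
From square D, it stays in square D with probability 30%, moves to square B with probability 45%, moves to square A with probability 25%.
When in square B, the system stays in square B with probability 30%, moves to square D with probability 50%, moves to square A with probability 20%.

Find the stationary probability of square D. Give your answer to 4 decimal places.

0.3783

Let the stationary distribution be π with π = πP and π_1 + π_2 + π_3 = 1.
π_1 = 0.25·π_1 + 0.25·π_2 + 0.2·π_3
π_2 = 0.3·π_1 + 0.3·π_2 + 0.5·π_3
Solving with the normalization constraint gives π = (0.2304, 0.3783, 0.3913).
So the stationary probability of square D is 0.3783.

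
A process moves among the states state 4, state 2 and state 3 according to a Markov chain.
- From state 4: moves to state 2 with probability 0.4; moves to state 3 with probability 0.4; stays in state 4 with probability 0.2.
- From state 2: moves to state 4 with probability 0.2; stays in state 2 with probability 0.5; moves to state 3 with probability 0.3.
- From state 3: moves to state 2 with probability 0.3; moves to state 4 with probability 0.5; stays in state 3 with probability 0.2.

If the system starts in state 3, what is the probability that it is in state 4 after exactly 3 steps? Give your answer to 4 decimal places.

0.2990

Propagate the distribution vector 3 steps from state 3.
After 0 steps: (0.0000, 0.0000, 1.0000)
After 1 step: (0.5000, 0.3000, 0.2000)
After 2 steps: (0.2600, 0.4100, 0.3300)
After 3 steps: (0.2990, 0.4080, 0.2930)
P(in state 4 after 3 steps) = 0.2990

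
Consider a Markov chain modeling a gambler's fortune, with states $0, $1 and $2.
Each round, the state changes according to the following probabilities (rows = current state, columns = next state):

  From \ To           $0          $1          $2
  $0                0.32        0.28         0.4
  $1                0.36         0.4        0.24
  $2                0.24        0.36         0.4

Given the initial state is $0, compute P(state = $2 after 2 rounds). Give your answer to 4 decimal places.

0.3552

Sum over the intermediate state after 1 round:
P = P($0→$0)·P($0→$2) + P($0→$1)·P($1→$2) + P($0→$2)·P($2→$2)
  = 0.32×0.4 + 0.28×0.24 + 0.4×0.4
  = 0.1280 + 0.0672 + 0.1600 = 0.3552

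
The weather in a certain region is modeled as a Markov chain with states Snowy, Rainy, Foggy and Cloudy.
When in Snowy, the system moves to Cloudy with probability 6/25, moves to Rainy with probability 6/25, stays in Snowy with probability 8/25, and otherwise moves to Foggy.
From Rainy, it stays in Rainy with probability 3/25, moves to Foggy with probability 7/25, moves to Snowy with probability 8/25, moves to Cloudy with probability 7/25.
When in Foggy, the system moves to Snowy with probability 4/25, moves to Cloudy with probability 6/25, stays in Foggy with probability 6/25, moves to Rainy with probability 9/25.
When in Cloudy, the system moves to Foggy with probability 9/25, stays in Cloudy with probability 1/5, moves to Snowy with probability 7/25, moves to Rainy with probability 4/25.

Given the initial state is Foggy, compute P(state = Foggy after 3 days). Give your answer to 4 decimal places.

0.2668

Propagate the distribution vector 3 days from Foggy.
After 0 days: (0.0000, 0.0000, 1.0000, 0.0000)
After 1 day: (0.1600, 0.3600, 0.2400, 0.2400)
After 2 days: (0.2720, 0.2064, 0.2768, 0.2448)
After 3 days: (0.2659, 0.2289, 0.2668, 0.2385)
P(in Foggy after 3 days) = 0.2668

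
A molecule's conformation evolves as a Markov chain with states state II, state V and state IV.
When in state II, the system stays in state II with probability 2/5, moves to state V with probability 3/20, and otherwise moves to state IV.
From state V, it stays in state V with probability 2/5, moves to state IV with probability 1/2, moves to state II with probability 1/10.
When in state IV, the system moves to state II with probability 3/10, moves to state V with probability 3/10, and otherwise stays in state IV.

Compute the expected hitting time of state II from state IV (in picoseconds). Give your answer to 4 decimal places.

Let t(s) be the expected number of picoseconds to first reach state II from state s, with t(state II) = 0. Conditioning on the first picosecond:
t(state V) = 1 + 0.4·t(state V) + 0.5·t(state IV)
t(state IV) = 1 + 0.3·t(state V) + 0.4·t(state IV)
Solving: t(state V) = 5.2381, t(state IV) = 4.2857.
Expected picoseconds from state IV to state II: 4.2857.

4.2857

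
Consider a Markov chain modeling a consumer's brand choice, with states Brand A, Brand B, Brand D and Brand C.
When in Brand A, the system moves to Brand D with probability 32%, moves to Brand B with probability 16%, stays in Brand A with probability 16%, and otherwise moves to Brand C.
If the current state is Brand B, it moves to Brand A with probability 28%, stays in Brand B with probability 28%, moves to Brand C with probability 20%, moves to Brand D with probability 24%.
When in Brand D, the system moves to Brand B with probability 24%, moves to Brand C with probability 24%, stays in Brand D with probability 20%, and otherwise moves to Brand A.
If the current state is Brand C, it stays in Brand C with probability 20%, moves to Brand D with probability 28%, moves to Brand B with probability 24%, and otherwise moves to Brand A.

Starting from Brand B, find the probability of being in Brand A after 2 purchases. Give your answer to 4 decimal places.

0.2560

Propagate the distribution vector 2 purchases from Brand B.
After 0 purchases: (0.0000, 1.0000, 0.0000, 0.0000)
After 1 purchase: (0.2800, 0.2800, 0.2400, 0.2000)
After 2 purchases: (0.2560, 0.2288, 0.2608, 0.2544)
P(in Brand A after 2 purchases) = 0.2560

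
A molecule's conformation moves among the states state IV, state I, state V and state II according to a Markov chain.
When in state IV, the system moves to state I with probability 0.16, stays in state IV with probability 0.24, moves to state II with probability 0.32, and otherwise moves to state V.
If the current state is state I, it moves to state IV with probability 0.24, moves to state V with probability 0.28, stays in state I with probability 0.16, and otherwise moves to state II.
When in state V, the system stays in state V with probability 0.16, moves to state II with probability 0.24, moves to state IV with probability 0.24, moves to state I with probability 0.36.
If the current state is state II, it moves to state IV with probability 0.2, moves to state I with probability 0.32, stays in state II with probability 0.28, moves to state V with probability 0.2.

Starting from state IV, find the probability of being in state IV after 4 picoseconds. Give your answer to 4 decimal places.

Propagate the distribution vector 4 picoseconds from state IV.
After 0 picoseconds: (1.0000, 0.0000, 0.0000, 0.0000)
After 1 picosecond: (0.2400, 0.1600, 0.2800, 0.3200)
After 2 picoseconds: (0.2272, 0.2672, 0.2208, 0.2848)
After 3 picoseconds: (0.2286, 0.2497, 0.2307, 0.2909)
After 4 picoseconds: (0.2284, 0.2527, 0.2290, 0.2899)
P(in state IV after 4 picoseconds) = 0.2284

0.2284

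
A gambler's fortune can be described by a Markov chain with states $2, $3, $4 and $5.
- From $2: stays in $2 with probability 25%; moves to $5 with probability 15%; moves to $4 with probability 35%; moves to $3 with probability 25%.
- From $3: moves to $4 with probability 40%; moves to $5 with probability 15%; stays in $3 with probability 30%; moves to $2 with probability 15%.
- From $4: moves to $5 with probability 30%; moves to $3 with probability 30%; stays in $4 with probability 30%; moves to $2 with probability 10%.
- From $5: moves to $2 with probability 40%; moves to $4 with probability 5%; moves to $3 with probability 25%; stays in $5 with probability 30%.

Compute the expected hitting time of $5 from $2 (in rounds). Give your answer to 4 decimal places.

Let t(s) be the expected number of rounds to first reach $5 from state s, with t($5) = 0. Conditioning on the first round:
t($2) = 1 + 0.25·t($2) + 0.25·t($3) + 0.35·t($4)
t($3) = 1 + 0.15·t($2) + 0.3·t($3) + 0.4·t($4)
t($4) = 1 + 0.1·t($2) + 0.3·t($3) + 0.3·t($4)
Solving: t($2) = 4.9502, t($3) = 4.9129, t($4) = 4.2413.
Expected rounds from $2 to $5: 4.9502.

4.9502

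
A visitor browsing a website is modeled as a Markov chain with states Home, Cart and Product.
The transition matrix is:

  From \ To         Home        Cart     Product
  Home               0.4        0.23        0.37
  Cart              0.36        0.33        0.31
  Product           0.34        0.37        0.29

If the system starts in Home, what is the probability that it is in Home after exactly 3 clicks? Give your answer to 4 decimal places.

0.3682

Propagate the distribution vector 3 clicks from Home.
After 0 clicks: (1.0000, 0.0000, 0.0000)
After 1 click: (0.4000, 0.2300, 0.3700)
After 2 clicks: (0.3686, 0.3048, 0.3266)
After 3 clicks: (0.3682, 0.3062, 0.3256)
P(in Home after 3 clicks) = 0.3682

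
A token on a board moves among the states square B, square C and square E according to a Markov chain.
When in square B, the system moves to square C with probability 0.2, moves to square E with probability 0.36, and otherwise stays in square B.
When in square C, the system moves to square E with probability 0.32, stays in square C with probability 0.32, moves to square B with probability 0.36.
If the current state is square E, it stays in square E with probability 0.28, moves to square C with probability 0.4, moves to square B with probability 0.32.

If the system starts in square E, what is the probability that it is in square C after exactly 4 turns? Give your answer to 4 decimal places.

Propagate the distribution vector 4 turns from square E.
After 0 turns: (0.0000, 0.0000, 1.0000)
After 1 turn: (0.3200, 0.4000, 0.2800)
After 2 turns: (0.3744, 0.3040, 0.3216)
After 3 turns: (0.3771, 0.3008, 0.3221)
After 4 turns: (0.3773, 0.3005, 0.3222)
P(in square C after 4 turns) = 0.3005

0.3005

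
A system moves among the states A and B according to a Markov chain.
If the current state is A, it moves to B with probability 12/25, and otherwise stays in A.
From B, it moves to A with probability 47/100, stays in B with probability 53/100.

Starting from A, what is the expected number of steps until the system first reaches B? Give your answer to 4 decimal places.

2.0833

Let t(s) be the expected number of steps to first reach B from state s, with t(B) = 0. Conditioning on the first step:
t(A) = 1 + 0.52·t(A)
Solving: t(A) = 2.0833.
Expected steps from A to B: 2.0833.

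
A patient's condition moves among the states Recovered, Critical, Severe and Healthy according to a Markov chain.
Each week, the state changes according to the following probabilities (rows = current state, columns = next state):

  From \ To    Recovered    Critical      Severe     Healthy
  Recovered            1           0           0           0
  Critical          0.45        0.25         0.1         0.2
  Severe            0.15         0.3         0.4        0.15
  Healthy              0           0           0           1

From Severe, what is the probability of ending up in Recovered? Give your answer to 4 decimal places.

Let h(s) be the probability of absorption at Recovered starting from transient state s. Then h(Recovered) = 1 and h(Healthy) = 0. By first-step analysis:
h(Critical) = 0.45·1 + 0.25·h(Critical) + 0.1·h(Severe) + 0.2·0
h(Severe) = 0.15·1 + 0.3·h(Critical) + 0.4·h(Severe) + 0.15·0
Solving: h(Critical) = 0.6786, h(Severe) = 0.5893.
Starting from Severe, the probability is 0.5893.

0.5893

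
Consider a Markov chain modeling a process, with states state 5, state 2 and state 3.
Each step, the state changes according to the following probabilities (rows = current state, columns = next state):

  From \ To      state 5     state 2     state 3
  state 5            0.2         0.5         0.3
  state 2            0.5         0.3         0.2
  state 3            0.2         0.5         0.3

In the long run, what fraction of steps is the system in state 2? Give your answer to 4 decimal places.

Let the stationary distribution be π with π = πP and π_1 + π_2 + π_3 = 1.
π_1 = 0.2·π_1 + 0.5·π_2 + 0.2·π_3
π_2 = 0.5·π_1 + 0.3·π_2 + 0.5·π_3
Solving with the normalization constraint gives π = (0.3250, 0.4167, 0.2583).
So the stationary probability of state 2 is 0.4167.

0.4167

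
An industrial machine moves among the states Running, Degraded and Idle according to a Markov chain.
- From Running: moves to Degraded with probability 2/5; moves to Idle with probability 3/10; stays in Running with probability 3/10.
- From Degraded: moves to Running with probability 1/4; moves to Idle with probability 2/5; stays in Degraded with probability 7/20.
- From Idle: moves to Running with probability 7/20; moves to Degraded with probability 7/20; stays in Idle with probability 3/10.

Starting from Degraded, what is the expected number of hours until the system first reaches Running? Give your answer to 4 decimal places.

3.4921

Let t(s) be the expected number of hours to first reach Running from state s, with t(Running) = 0. Conditioning on the first hour:
t(Degraded) = 1 + 0.35·t(Degraded) + 0.4·t(Idle)
t(Idle) = 1 + 0.35·t(Degraded) + 0.3·t(Idle)
Solving: t(Degraded) = 3.4921, t(Idle) = 3.1746.
Expected hours from Degraded to Running: 3.4921.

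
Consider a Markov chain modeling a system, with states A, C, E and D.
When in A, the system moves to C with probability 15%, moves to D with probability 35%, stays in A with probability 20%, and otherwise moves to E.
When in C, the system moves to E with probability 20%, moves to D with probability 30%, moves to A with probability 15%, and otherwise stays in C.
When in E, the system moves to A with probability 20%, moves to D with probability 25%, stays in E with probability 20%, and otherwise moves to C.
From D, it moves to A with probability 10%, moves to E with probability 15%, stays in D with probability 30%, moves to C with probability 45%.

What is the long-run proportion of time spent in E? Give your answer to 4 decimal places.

Let the stationary distribution be π with π = πP and π_1 + π_2 + π_3 + π_4 = 1.
π_1 = 0.2·π_1 + 0.15·π_2 + 0.2·π_3 + 0.1·π_4
π_2 = 0.15·π_1 + 0.35·π_2 + 0.35·π_3 + 0.45·π_4
π_3 = 0.3·π_1 + 0.2·π_2 + 0.2·π_3 + 0.15·π_4
Solving with the normalization constraint gives π = (0.1528, 0.3492, 0.2004, 0.2976).
So the stationary probability of E is 0.2004.

0.2004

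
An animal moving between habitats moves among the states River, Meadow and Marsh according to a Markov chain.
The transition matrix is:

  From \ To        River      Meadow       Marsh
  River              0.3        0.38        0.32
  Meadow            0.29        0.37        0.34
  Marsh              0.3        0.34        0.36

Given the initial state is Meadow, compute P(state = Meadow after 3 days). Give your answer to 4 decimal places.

0.3627

Propagate the distribution vector 3 days from Meadow.
After 0 days: (0.0000, 1.0000, 0.0000)
After 1 day: (0.2900, 0.3700, 0.3400)
After 2 days: (0.2963, 0.3627, 0.3410)
After 3 days: (0.2964, 0.3627, 0.3409)
P(in Meadow after 3 days) = 0.3627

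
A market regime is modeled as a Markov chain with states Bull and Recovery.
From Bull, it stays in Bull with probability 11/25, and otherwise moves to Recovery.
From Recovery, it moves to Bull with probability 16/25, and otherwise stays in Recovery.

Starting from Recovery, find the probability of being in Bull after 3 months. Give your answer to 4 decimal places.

0.5376

Propagate the distribution vector 3 months from Recovery.
After 0 months: (0.0000, 1.0000)
After 1 month: (0.6400, 0.3600)
After 2 months: (0.5120, 0.4880)
After 3 months: (0.5376, 0.4624)
P(in Bull after 3 months) = 0.5376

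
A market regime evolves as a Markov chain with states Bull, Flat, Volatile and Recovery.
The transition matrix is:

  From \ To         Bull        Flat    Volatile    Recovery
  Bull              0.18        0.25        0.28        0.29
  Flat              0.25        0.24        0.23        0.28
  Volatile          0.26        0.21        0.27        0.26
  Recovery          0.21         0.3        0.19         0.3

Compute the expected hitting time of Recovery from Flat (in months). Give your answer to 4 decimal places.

Let t(s) be the expected number of months to first reach Recovery from state s, with t(Recovery) = 0. Conditioning on the first month:
t(Bull) = 1 + 0.18·t(Bull) + 0.25·t(Flat) + 0.28·t(Volatile)
t(Flat) = 1 + 0.25·t(Bull) + 0.24·t(Flat) + 0.23·t(Volatile)
t(Volatile) = 1 + 0.26·t(Bull) + 0.21·t(Flat) + 0.27·t(Volatile)
Solving: t(Bull) = 3.5757, t(Flat) = 3.6059, t(Volatile) = 3.6807.
Expected months from Flat to Recovery: 3.6059.

3.6059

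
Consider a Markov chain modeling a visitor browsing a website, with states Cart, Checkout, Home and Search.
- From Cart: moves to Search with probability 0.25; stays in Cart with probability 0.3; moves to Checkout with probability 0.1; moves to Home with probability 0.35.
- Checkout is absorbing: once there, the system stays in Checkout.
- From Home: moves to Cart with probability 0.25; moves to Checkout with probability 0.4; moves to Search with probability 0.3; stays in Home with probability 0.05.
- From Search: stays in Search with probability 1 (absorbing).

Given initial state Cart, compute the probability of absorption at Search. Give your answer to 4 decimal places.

0.5931

Let h(s) be the probability of absorption at Search starting from transient state s. Then h(Search) = 1 and h(Checkout) = 0. By first-step analysis:
h(Cart) = 0.3·h(Cart) + 0.1·0 + 0.35·h(Home) + 0.25·1
h(Home) = 0.25·h(Cart) + 0.4·0 + 0.05·h(Home) + 0.3·1
Solving: h(Cart) = 0.5931, h(Home) = 0.4719.
Starting from Cart, the probability is 0.5931.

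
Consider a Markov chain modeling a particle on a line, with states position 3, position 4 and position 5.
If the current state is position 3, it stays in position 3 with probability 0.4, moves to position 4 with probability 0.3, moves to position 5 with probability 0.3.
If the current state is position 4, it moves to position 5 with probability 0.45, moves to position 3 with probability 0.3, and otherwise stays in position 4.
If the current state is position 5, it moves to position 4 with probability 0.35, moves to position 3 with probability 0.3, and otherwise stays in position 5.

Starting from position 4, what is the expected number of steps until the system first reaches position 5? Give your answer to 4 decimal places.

Let t(s) be the expected number of steps to first reach position 5 from state s, with t(position 5) = 0. Conditioning on the first step:
t(position 3) = 1 + 0.4·t(position 3) + 0.3·t(position 4)
t(position 4) = 1 + 0.3·t(position 3) + 0.25·t(position 4)
Solving: t(position 3) = 2.9167, t(position 4) = 2.5000.
Expected steps from position 4 to position 5: 2.5000.

2.5000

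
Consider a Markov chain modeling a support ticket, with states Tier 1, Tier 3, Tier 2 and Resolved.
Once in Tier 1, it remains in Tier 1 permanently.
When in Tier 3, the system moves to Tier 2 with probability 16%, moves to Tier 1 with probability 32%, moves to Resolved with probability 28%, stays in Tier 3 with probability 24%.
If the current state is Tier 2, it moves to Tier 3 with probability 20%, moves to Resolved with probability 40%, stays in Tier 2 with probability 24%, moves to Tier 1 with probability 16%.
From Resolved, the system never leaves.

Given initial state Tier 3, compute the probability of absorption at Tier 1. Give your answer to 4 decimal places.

Let h(s) be the probability of absorption at Tier 1 starting from transient state s. Then h(Tier 1) = 1 and h(Resolved) = 0. By first-step analysis:
h(Tier 3) = 0.32·1 + 0.24·h(Tier 3) + 0.16·h(Tier 2) + 0.28·0
h(Tier 2) = 0.16·1 + 0.2·h(Tier 3) + 0.24·h(Tier 2) + 0.4·0
Solving: h(Tier 3) = 0.4927, h(Tier 2) = 0.3402.
Starting from Tier 3, the probability is 0.4927.

0.4927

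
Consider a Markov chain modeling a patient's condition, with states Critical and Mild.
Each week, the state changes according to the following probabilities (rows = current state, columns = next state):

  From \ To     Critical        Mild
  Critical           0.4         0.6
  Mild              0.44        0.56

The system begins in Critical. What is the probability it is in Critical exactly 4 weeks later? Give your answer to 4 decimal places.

Propagate the distribution vector 4 weeks from Critical.
After 0 weeks: (1.0000, 0.0000)
After 1 week: (0.4000, 0.6000)
After 2 weeks: (0.4240, 0.5760)
After 3 weeks: (0.4230, 0.5770)
After 4 weeks: (0.4231, 0.5769)
P(in Critical after 4 weeks) = 0.4231

0.4231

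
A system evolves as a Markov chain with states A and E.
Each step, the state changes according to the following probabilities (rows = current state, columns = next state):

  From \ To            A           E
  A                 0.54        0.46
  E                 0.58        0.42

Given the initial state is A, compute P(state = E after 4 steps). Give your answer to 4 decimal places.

Propagate the distribution vector 4 steps from A.
After 0 steps: (1.0000, 0.0000)
After 1 step: (0.5400, 0.4600)
After 2 steps: (0.5584, 0.4416)
After 3 steps: (0.5577, 0.4423)
After 4 steps: (0.5577, 0.4423)
P(in E after 4 steps) = 0.4423

0.4423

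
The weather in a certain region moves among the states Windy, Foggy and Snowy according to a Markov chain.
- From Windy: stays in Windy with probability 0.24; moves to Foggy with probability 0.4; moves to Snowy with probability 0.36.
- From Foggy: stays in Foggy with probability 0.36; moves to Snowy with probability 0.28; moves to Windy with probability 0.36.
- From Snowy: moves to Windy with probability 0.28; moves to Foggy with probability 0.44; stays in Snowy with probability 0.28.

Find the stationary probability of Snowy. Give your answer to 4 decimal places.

0.3040

Let the stationary distribution be π with π = πP and π_1 + π_2 + π_3 = 1.
π_1 = 0.24·π_1 + 0.36·π_2 + 0.28·π_3
π_2 = 0.4·π_1 + 0.36·π_2 + 0.44·π_3
Solving with the normalization constraint gives π = (0.2997, 0.3963, 0.3040).
So the stationary probability of Snowy is 0.3040.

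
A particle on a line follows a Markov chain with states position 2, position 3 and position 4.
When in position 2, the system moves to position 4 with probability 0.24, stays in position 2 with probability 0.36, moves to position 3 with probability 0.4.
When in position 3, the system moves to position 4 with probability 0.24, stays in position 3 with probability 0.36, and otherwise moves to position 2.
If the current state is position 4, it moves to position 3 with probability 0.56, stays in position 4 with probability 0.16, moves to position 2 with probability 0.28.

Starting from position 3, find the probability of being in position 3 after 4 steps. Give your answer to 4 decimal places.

0.4188

Propagate the distribution vector 4 steps from position 3.
After 0 steps: (0.0000, 1.0000, 0.0000)
After 1 step: (0.4000, 0.3600, 0.2400)
After 2 steps: (0.3552, 0.4240, 0.2208)
After 3 steps: (0.3593, 0.4184, 0.2223)
After 4 steps: (0.3589, 0.4188, 0.2222)
P(in position 3 after 4 steps) = 0.4188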